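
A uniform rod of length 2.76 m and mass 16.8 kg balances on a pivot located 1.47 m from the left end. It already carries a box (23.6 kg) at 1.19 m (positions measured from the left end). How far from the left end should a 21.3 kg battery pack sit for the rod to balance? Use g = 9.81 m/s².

About the pivot (at 1.47 m from the left end):
Beam weight: 16.8 × 9.81 = 164.8 N down at 1.38 m → arm 0.09 m, τ = 164.8 × 0.09 = 14.83 N·m counterclockwise.
Box: 23.6 × 9.81 = 231.5 N down at 1.19 m → arm 0.28 m, τ = 231.5 × 0.28 = 64.82 N·m counterclockwise.
Net moment of existing loads = 79.65 N·m counterclockwise.
The battery pack weighs 21.3 × 9.81 = 209 N and must supply an equal clockwise moment, so its lever arm about the pivot is 79.65 / 209 = 0.381 m.
That puts it at 1.47 + 0.381 = 1.85 m from the left end.

x ≈ 1.85 m from the left end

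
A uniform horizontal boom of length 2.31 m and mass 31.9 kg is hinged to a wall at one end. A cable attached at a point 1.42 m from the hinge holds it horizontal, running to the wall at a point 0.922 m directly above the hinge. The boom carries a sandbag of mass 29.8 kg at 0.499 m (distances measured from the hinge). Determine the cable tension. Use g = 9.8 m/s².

T ≈ 655 N

Choose the hinge as the axis so the unknown hinge reaction has zero arm there.
Beam weight: 31.9 × 9.8 = 312.6 N down at 1.155 m → arm 1.155 m, τ = 312.6 × 1.155 = 361.1 N·m clockwise.
Sandbag: 29.8 × 9.8 = 292 N down at 0.499 m → arm 0.499 m, τ = 292 × 0.499 = 145.7 N·m clockwise.
Total clockwise load moment = 506.8 N·m.
The cable tension T acts at 1.42 m; only its component perpendicular to the boom, T sinθ, produces torque. sinθ = h/√(h²+d²) = 0.922/√(0.922²+1.42²) = 0.5446.
For rotational equilibrium, T × 1.42 × 0.5446 = 506.8, so T = 506.8 / 0.7733 = 655 N.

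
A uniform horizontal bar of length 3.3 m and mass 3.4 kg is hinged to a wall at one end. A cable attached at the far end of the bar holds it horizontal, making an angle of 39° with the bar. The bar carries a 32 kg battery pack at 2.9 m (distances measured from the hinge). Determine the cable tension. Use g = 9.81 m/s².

Choose the hinge as the axis so the unknown hinge reaction has zero arm there.
Beam weight: 3.4 × 9.81 = 33.35 N down at 1.65 m → arm 1.65 m, τ = 33.35 × 1.65 = 55.03 N·m clockwise.
Battery pack: 32 × 9.81 = 313.9 N down at 2.9 m → arm 2.9 m, τ = 313.9 × 2.9 = 910.3 N·m clockwise.
Total clockwise load moment = 965.3 N·m.
The cable tension T acts at 3.3 m; only its component perpendicular to the bar, T sinθ, produces torque. sin 39° = 0.6293.
Balancing moments: T × 3.3 × 0.6293 = 965.3, giving T = 965.3 / 2.077 = 465 N.

T ≈ 465 N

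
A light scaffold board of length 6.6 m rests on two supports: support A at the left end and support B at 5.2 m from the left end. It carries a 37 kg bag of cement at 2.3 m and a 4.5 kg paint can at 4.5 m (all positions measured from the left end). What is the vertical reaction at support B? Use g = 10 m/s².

R_B ≈ 203 N

Taking torques about support A:
Bag of cement: 37 × 10 = 370 N down at 2.3 m → arm 2.3 m, τ = 370 × 2.3 = 851 N·m clockwise.
Paint can: 4.5 × 10 = 45 N down at 4.5 m → arm 4.5 m, τ = 45 × 4.5 = 202.5 N·m clockwise.
Net load moment about support A = 1054 N·m clockwise.
Reaction R at support B is upward at 5.2 m, arm 5.2 m → moment R × 5.2 counterclockwise.
For rotational equilibrium, R × 5.2 = 1054, so R = 203 N.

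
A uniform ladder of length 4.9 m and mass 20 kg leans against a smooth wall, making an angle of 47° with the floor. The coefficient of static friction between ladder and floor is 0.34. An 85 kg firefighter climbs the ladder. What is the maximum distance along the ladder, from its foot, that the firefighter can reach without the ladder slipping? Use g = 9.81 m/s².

Taking torques about the foot of the ladder:
Ladder weight 20×9.81 = 196.2 N acts at 2.45 m along the ladder; its horizontal arm is 2.45·cos47° = 1.671 m → τ = 327.9 N·m clockwise.
Firefighter weight 85×9.81 = 833.9 N at distance d → arm d·cos47° → τ = 833.9·d·0.682 clockwise.
Wall normal N at the top has arm L sinθ = 3.584 m counterclockwise, so Στ = 0 gives N·3.584 = 327.9 + 568.7·d.
ΣFy = 0 ⇒ N_floor = 1030 N, so the maximum friction is μ_s·N_floor = 0.34×1030 = 350.2 N. ΣFx = 0 ⇒ N_wall = f, so at the slipping point N = 350.2 N.
Substituting: 350.2×3.584 = 327.9 + 568.7·d ⇒ d = (1255 − 327.9) / 568.7 = 1.63 m.

d ≈ 1.63 m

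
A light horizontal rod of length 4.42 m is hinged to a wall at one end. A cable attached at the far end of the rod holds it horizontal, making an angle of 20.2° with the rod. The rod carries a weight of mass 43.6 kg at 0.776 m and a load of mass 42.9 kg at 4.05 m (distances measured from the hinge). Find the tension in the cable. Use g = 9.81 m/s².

Take moments about the hinge.
Weight: 43.6 × 9.81 = 427.7 N down at 0.776 m → arm 0.776 m, τ = 427.7 × 0.776 = 331.9 N·m clockwise.
Load: 42.9 × 9.81 = 420.8 N down at 4.05 m → arm 4.05 m, τ = 420.8 × 4.05 = 1704 N·m clockwise.
Total clockwise load moment = 2036 N·m.
The cable tension T acts at 4.42 m; only its component perpendicular to the rod, T sinθ, produces torque. sin 20.2° = 0.3453.
Balancing moments: T × 4.42 × 0.3453 = 2036, giving T = 2036 / 1.526 = 1330 N.

T ≈ 1330 N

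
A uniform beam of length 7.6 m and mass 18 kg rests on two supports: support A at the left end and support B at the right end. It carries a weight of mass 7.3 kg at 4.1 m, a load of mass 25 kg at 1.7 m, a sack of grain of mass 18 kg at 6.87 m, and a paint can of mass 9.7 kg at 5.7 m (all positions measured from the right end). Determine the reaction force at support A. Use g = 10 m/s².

R_A ≈ 421 N

About support B:
Beam weight: 18 × 10 = 180 N down at 3.8 m → arm 3.8 m, τ = 180 × 3.8 = 684 N·m counterclockwise.
Weight: 7.3 × 10 = 73 N down at 4.1 m → arm 4.1 m, τ = 73 × 4.1 = 299.3 N·m counterclockwise.
Load: 25 × 10 = 250 N down at 1.7 m → arm 1.7 m, τ = 250 × 1.7 = 425 N·m counterclockwise.
Sack of grain: 18 × 10 = 180 N down at 6.87 m → arm 6.87 m, τ = 180 × 6.87 = 1237 N·m counterclockwise.
Paint can: 9.7 × 10 = 97 N down at 5.7 m → arm 5.7 m, τ = 97 × 5.7 = 552.9 N·m counterclockwise.
Net load moment about support B = 3198 N·m counterclockwise.
Reaction R at support A is upward at 7.6 m, arm 7.6 m → moment R × 7.6 clockwise.
Setting net torque to zero: R × 7.6 = 3198 → R = 421 N.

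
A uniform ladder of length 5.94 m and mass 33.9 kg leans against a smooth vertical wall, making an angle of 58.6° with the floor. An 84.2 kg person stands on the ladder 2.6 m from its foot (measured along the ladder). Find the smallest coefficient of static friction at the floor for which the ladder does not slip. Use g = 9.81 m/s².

Sum moments about the foot of the ladder (the floor normal and friction both act there and drop out).
Ladder weight 33.9×9.81 = 332.6 N acts at 2.97 m along the ladder; its horizontal arm is 2.97·cos58.6° = 1.547 m → τ = 514.5 N·m clockwise.
Person: 84.2×9.81 = 826 N at 2.6 m → arm 1.355 m → τ = 1119 N·m clockwise.
Wall normal N acts horizontally at the top; its moment arm is the height L sinθ = 5.94·sin58.6° = 5.07 m, counterclockwise.
Στ = 0 ⇒ N × 5.07 = 1634 ⇒ N = 322.3 N.
ΣFx = 0 ⇒ f = N_wall = 322.3 N. ΣFy = 0 ⇒ N_floor = 1159 N.
μ_min = f / N_floor = 322.3 / 1159 = 0.278.

μ_min ≈ 0.278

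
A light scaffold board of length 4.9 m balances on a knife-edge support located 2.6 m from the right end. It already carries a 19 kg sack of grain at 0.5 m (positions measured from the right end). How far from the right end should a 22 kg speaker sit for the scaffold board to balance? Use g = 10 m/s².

x ≈ 4.41 m from the right end

About the knife-edge support (at 2.6 m from the right end):
Sack of grain: 19 × 10 = 190 N down at 0.5 m → arm 2.1 m, τ = 190 × 2.1 = 399 N·m clockwise.
Net moment of existing loads = 399 N·m clockwise.
The speaker weighs 22 × 10 = 220 N and must supply an equal counterclockwise moment, so its lever arm about the knife-edge support is 399 / 220 = 1.81 m.
That puts it at 2.6 + 1.81 = 4.41 m from the right end.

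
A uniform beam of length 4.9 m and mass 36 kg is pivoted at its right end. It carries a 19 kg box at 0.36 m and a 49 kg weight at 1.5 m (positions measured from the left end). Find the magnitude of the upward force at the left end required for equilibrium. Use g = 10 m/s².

Taking torques about the right end:
Beam weight: 36 × 10 = 360 N down at 2.45 m → arm 2.45 m, τ = 360 × 2.45 = 882 N·m counterclockwise.
Box: 19 × 10 = 190 N down at 0.36 m → arm 4.54 m, τ = 190 × 4.54 = 862.6 N·m counterclockwise.
Weight: 49 × 10 = 490 N down at 1.5 m → arm 3.4 m, τ = 490 × 3.4 = 1666 N·m counterclockwise.
Net moment of the loads = 3411 N·m counterclockwise.
The upward force F acts at the left end, arm 4.9 m, giving F × 4.9 clockwise.
Balancing moments: F × 4.9 = 3411, giving F = 3411 / 4.9 = 696 N.

F ≈ 696 N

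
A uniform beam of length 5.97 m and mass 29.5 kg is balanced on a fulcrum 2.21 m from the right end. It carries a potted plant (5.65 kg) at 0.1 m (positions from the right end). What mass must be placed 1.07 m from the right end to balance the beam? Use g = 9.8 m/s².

Taking torques about the fulcrum (at 2.21 m from the right end):
Beam weight: 29.5 × 9.8 = 289.1 N down at 2.985 m → arm 0.775 m, τ = 289.1 × 0.775 = 224.1 N·m counterclockwise.
Potted plant: 5.65 × 9.8 = 55.37 N down at 0.1 m → arm 2.11 m, τ = 55.37 × 2.11 = 116.8 N·m clockwise.
Net moment of known loads = 107.3 N·m counterclockwise.
An unknown mass m at 1.07 m has arm 1.14 m; its moment is m·g·1.14 clockwise.
Στ = 0 ⇒ m × 9.8 × 1.14 = 107.3 ⇒ m = 107.3 / (9.8 × 1.14) = 9.6 kg.

m ≈ 9.6 kg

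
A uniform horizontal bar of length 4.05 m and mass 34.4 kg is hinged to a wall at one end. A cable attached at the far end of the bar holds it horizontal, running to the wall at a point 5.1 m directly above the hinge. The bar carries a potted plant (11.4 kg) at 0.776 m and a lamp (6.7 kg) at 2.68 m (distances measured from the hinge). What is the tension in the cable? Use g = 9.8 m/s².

T ≈ 298 N

About the hinge:
Beam weight: 34.4 × 9.8 = 337.1 N down at 2.025 m → arm 2.025 m, τ = 337.1 × 2.025 = 682.6 N·m clockwise.
Potted plant: 11.4 × 9.8 = 111.7 N down at 0.776 m → arm 0.776 m, τ = 111.7 × 0.776 = 86.68 N·m clockwise.
Lamp: 6.7 × 9.8 = 65.66 N down at 2.68 m → arm 2.68 m, τ = 65.66 × 2.68 = 176 N·m clockwise.
Total clockwise load moment = 945.3 N·m.
The cable tension T acts at 4.05 m; only its component perpendicular to the bar, T sinθ, produces torque. sinθ = h/√(h²+d²) = 5.1/√(5.1²+4.05²) = 0.7831.
For rotational equilibrium, T × 4.05 × 0.7831 = 945.3, so T = 945.3 / 3.172 = 298 N.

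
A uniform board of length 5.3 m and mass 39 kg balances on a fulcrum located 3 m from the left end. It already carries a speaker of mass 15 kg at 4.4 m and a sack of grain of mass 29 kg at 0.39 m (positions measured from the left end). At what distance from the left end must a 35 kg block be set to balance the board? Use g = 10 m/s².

About the fulcrum (at 3 m from the left end):
Beam weight: 39 × 10 = 390 N down at 2.65 m → arm 0.35 m, τ = 390 × 0.35 = 136.5 N·m counterclockwise.
Speaker: 15 × 10 = 150 N down at 4.4 m → arm 1.4 m, τ = 150 × 1.4 = 210 N·m clockwise.
Sack of grain: 29 × 10 = 290 N down at 0.39 m → arm 2.61 m, τ = 290 × 2.61 = 756.9 N·m counterclockwise.
Net moment of existing loads = 683.4 N·m counterclockwise.
The block weighs 35 × 10 = 350 N and must supply an equal clockwise moment, so its lever arm about the fulcrum is 683.4 / 350 = 1.95 m.
That puts it at 3 + 1.95 = 4.95 m from the left end.

x ≈ 4.95 m from the left end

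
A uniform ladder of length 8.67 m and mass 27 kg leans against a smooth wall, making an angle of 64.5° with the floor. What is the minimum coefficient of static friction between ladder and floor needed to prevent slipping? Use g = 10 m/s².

μ_min ≈ 0.238

Taking torques about the foot of the ladder:
Ladder weight 27×10 = 270 N acts at 4.335 m along the ladder; its horizontal arm is 4.335·cos64.5° = 1.866 m → τ = 503.8 N·m clockwise.
Wall normal N acts horizontally at the top; its moment arm is the height L sinθ = 8.67·sin64.5° = 7.825 m, counterclockwise.
Στ = 0 ⇒ N × 7.825 = 503.8 ⇒ N = 64.38 N.
ΣFx = 0 ⇒ f = N_wall = 64.38 N. ΣFy = 0 ⇒ N_floor = 270 N.
μ_min = f / N_floor = 64.38 / 270 = 0.238.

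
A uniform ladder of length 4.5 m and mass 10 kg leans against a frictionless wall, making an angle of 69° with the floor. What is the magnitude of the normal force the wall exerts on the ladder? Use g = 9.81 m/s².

N_wall ≈ 18.8 N

Take moments about the foot of the ladder.
Ladder weight 10×9.81 = 98.1 N acts at 2.25 m along the ladder; its horizontal arm is 2.25·cos69° = 0.8063 m → τ = 79.1 N·m clockwise.
Wall normal N acts horizontally at the top; its moment arm is the height L sinθ = 4.5·sin69° = 4.201 m, counterclockwise.
Balancing moments: N × 4.201 = 79.1, giving N = 18.8 N.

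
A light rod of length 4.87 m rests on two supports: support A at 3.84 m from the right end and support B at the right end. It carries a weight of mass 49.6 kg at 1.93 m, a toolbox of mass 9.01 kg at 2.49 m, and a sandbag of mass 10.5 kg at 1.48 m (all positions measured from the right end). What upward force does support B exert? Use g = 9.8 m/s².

R_B ≈ 336 N

Take moments about support A.
Weight: 49.6 × 9.8 = 486.1 N down at 1.93 m → arm 1.91 m, τ = 486.1 × 1.91 = 928.5 N·m clockwise.
Toolbox: 9.01 × 9.8 = 88.3 N down at 2.49 m → arm 1.35 m, τ = 88.3 × 1.35 = 119.2 N·m clockwise.
Sandbag: 10.5 × 9.8 = 102.9 N down at 1.48 m → arm 2.36 m, τ = 102.9 × 2.36 = 242.8 N·m clockwise.
Net load moment about support A = 1290 N·m clockwise.
Reaction R at support B is upward at 0 m, arm 3.84 m → moment R × 3.84 counterclockwise.
For rotational equilibrium, R × 3.84 = 1290, so R = 336 N.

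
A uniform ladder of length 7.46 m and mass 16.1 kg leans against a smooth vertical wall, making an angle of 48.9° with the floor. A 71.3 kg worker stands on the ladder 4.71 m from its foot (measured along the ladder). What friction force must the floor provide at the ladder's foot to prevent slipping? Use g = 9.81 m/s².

Taking torques about the foot of the ladder:
Ladder weight 16.1×9.81 = 157.9 N acts at 3.73 m along the ladder; its horizontal arm is 3.73·cos48.9° = 2.452 m → τ = 387.2 N·m clockwise.
Worker: 71.3×9.81 = 699.5 N at 4.71 m → arm 3.096 m → τ = 2166 N·m clockwise.
Wall normal N acts horizontally at the top; its moment arm is the height L sinθ = 7.46·sin48.9° = 5.622 m, counterclockwise.
Balancing moments: N × 5.622 = 2553, giving N = 454 N.
ΣFx = 0: friction at the foot balances the wall's push, so f = N_wall = 454 N.

f ≈ 454 N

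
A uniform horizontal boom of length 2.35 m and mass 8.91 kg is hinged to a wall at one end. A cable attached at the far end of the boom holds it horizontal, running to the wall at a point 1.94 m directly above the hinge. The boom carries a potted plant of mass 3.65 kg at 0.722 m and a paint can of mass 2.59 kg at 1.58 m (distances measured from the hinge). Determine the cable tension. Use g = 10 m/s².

Sum moments about the hinge (the unknown hinge reaction has zero arm there).
Beam weight: 8.91 × 10 = 89.1 N down at 1.175 m → arm 1.175 m, τ = 89.1 × 1.175 = 104.7 N·m clockwise.
Potted plant: 3.65 × 10 = 36.5 N down at 0.722 m → arm 0.722 m, τ = 36.5 × 0.722 = 26.35 N·m clockwise.
Paint can: 2.59 × 10 = 25.9 N down at 1.58 m → arm 1.58 m, τ = 25.9 × 1.58 = 40.92 N·m clockwise.
Total clockwise load moment = 172 N·m.
The cable tension T acts at 2.35 m; only its component perpendicular to the boom, T sinθ, produces torque. sinθ = h/√(h²+d²) = 1.94/√(1.94²+2.35²) = 0.6366.
For rotational equilibrium, T × 2.35 × 0.6366 = 172, so T = 172 / 1.496 = 115 N.

T ≈ 115 N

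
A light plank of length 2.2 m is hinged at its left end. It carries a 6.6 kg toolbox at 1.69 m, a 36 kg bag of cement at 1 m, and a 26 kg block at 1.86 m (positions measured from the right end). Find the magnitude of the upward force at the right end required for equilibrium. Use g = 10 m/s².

Taking torques about the left end:
Toolbox: 6.6 × 10 = 66 N down at 1.69 m → arm 0.51 m, τ = 66 × 0.51 = 33.66 N·m clockwise.
Bag of cement: 36 × 10 = 360 N down at 1 m → arm 1.2 m, τ = 360 × 1.2 = 432 N·m clockwise.
Block: 26 × 10 = 260 N down at 1.86 m → arm 0.34 m, τ = 260 × 0.34 = 88.4 N·m clockwise.
Net moment of the loads = 554.1 N·m clockwise.
The upward force F acts at the right end, arm 2.2 m, giving F × 2.2 counterclockwise.
Στ = 0 ⇒ F × 2.2 = 554.1 ⇒ F = 554.1 / 2.2 = 252 N.

F ≈ 252 N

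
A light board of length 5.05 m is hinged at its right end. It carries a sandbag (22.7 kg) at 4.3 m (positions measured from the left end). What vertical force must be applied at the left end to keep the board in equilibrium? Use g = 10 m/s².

F ≈ 33.7 N

Taking torques about the right end:
Sandbag: 22.7 × 10 = 227 N down at 4.3 m → arm 0.75 m, τ = 227 × 0.75 = 170.2 N·m counterclockwise.
Net moment of the loads = 170.2 N·m counterclockwise.
The upward force F acts at the left end, arm 5.05 m, giving F × 5.05 clockwise.
For rotational equilibrium, F × 5.05 = 170.2, so F = 170.2 / 5.05 = 33.7 N.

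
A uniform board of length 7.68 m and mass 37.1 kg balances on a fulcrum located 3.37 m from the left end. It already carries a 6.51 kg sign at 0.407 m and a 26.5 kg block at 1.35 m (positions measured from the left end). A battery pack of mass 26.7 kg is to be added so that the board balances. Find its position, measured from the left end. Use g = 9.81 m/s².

Taking torques about the fulcrum (at 3.37 m from the left end):
Beam weight: 37.1 × 9.81 = 364 N down at 3.84 m → arm 0.47 m, τ = 364 × 0.47 = 171.1 N·m clockwise.
Sign: 6.51 × 9.81 = 63.86 N down at 0.407 m → arm 2.963 m, τ = 63.86 × 2.963 = 189.2 N·m counterclockwise.
Block: 26.5 × 9.81 = 260 N down at 1.35 m → arm 2.02 m, τ = 260 × 2.02 = 525.2 N·m counterclockwise.
Net moment of existing loads = 543.3 N·m counterclockwise.
The battery pack weighs 26.7 × 9.81 = 261.9 N and must supply an equal clockwise moment, so its lever arm about the fulcrum is 543.3 / 261.9 = 2.07 m.
That puts it at 3.37 + 2.07 = 5.44 m from the left end.

x ≈ 5.44 m from the left end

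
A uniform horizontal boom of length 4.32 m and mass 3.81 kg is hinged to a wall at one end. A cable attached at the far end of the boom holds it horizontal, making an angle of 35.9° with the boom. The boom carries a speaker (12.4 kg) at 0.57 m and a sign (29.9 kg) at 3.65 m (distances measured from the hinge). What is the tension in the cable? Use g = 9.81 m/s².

Take moments about the hinge.
Beam weight: 3.81 × 9.81 = 37.38 N down at 2.16 m → arm 2.16 m, τ = 37.38 × 2.16 = 80.74 N·m clockwise.
Speaker: 12.4 × 9.81 = 121.6 N down at 0.57 m → arm 0.57 m, τ = 121.6 × 0.57 = 69.31 N·m clockwise.
Sign: 29.9 × 9.81 = 293.3 N down at 3.65 m → arm 3.65 m, τ = 293.3 × 3.65 = 1071 N·m clockwise.
Total clockwise load moment = 1221 N·m.
The cable tension T acts at 4.32 m; only its component perpendicular to the boom, T sinθ, produces torque. sin 35.9° = 0.5864.
For rotational equilibrium, T × 4.32 × 0.5864 = 1221, so T = 1221 / 2.533 = 482 N.

T ≈ 482 N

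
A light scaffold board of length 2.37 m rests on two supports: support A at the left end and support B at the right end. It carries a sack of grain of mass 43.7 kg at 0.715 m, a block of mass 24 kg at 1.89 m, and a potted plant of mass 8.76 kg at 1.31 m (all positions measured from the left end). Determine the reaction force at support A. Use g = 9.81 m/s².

R_A ≈ 385 N

Take moments about support B.
Sack of grain: 43.7 × 9.81 = 428.7 N down at 0.715 m → arm 1.655 m, τ = 428.7 × 1.655 = 709.5 N·m counterclockwise.
Block: 24 × 9.81 = 235.4 N down at 1.89 m → arm 0.48 m, τ = 235.4 × 0.48 = 113 N·m counterclockwise.
Potted plant: 8.76 × 9.81 = 85.94 N down at 1.31 m → arm 1.06 m, τ = 85.94 × 1.06 = 91.1 N·m counterclockwise.
Net load moment about support B = 913.6 N·m counterclockwise.
Reaction R at support A is upward at 0 m, arm 2.37 m → moment R × 2.37 clockwise.
For rotational equilibrium, R × 2.37 = 913.6, so R = 385 N.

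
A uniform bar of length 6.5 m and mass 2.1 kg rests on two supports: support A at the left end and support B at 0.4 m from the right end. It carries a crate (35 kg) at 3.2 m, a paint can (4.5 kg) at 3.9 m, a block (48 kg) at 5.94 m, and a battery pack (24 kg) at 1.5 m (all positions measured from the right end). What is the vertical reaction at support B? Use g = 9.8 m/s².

R_B ≈ 451 N

Take moments about support A.
Beam weight: 2.1 × 9.8 = 20.58 N down at 3.25 m → arm 3.25 m, τ = 20.58 × 3.25 = 66.88 N·m clockwise.
Crate: 35 × 9.8 = 343 N down at 3.2 m → arm 3.3 m, τ = 343 × 3.3 = 1132 N·m clockwise.
Paint can: 4.5 × 9.8 = 44.1 N down at 3.9 m → arm 2.6 m, τ = 44.1 × 2.6 = 114.7 N·m clockwise.
Block: 48 × 9.8 = 470.4 N down at 5.94 m → arm 0.56 m, τ = 470.4 × 0.56 = 263.4 N·m clockwise.
Battery pack: 24 × 9.8 = 235.2 N down at 1.5 m → arm 5 m, τ = 235.2 × 5 = 1176 N·m clockwise.
Net load moment about support A = 2753 N·m clockwise.
Reaction R at support B is upward at 0.4 m, arm 6.1 m → moment R × 6.1 counterclockwise.
For rotational equilibrium, R × 6.1 = 2753, so R = 451 N.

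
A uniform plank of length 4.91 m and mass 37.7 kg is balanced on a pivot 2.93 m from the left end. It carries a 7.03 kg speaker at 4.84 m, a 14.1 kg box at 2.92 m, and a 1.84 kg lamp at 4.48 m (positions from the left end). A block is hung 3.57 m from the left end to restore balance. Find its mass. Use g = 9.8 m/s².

m ≈ 2.76 kg

Take moments about the pivot (at 2.93 m from the left end).
Beam weight: 37.7 × 9.8 = 369.5 N down at 2.455 m → arm 0.475 m, τ = 369.5 × 0.475 = 175.5 N·m counterclockwise.
Speaker: 7.03 × 9.8 = 68.89 N down at 4.84 m → arm 1.91 m, τ = 68.89 × 1.91 = 131.6 N·m clockwise.
Box: 14.1 × 9.8 = 138.2 N down at 2.92 m → arm 0.01 m, τ = 138.2 × 0.01 = 1.382 N·m counterclockwise.
Lamp: 1.84 × 9.8 = 18.03 N down at 4.48 m → arm 1.55 m, τ = 18.03 × 1.55 = 27.95 N·m clockwise.
Net moment of known loads = 17.33 N·m counterclockwise.
An unknown mass m at 3.57 m has arm 0.64 m; its moment is m·g·0.64 clockwise.
For rotational equilibrium, m × 9.8 × 0.64 = 17.33, so m = 17.33 / (9.8 × 0.64) = 2.76 kg.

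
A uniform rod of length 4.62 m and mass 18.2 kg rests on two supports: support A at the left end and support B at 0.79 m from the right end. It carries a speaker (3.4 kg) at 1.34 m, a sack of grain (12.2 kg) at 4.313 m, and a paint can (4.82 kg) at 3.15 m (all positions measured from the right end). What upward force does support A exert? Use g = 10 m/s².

R_A ≈ 219 N

About support B:
Beam weight: 18.2 × 10 = 182 N down at 2.31 m → arm 1.52 m, τ = 182 × 1.52 = 276.6 N·m counterclockwise.
Speaker: 3.4 × 10 = 34 N down at 1.34 m → arm 0.55 m, τ = 34 × 0.55 = 18.7 N·m counterclockwise.
Sack of grain: 12.2 × 10 = 122 N down at 4.313 m → arm 3.523 m, τ = 122 × 3.523 = 429.8 N·m counterclockwise.
Paint can: 4.82 × 10 = 48.2 N down at 3.15 m → arm 2.36 m, τ = 48.2 × 2.36 = 113.8 N·m counterclockwise.
Net load moment about support B = 838.9 N·m counterclockwise.
Reaction R at support A is upward at 4.62 m, arm 3.83 m → moment R × 3.83 clockwise.
Setting net torque to zero: R × 3.83 = 838.9 → R = 219 N.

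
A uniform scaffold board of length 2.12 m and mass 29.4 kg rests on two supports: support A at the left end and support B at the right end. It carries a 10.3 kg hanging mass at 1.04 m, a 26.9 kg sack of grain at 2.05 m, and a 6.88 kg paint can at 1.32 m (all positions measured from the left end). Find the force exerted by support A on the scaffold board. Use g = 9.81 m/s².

R_A ≈ 230 N

Sum moments about support B (its reaction then has zero moment arm).
Beam weight: 29.4 × 9.81 = 288.4 N down at 1.06 m → arm 1.06 m, τ = 288.4 × 1.06 = 305.7 N·m counterclockwise.
Hanging mass: 10.3 × 9.81 = 101 N down at 1.04 m → arm 1.08 m, τ = 101 × 1.08 = 109.1 N·m counterclockwise.
Sack of grain: 26.9 × 9.81 = 263.9 N down at 2.05 m → arm 0.07 m, τ = 263.9 × 0.07 = 18.47 N·m counterclockwise.
Paint can: 6.88 × 9.81 = 67.49 N down at 1.32 m → arm 0.8 m, τ = 67.49 × 0.8 = 53.99 N·m counterclockwise.
Net load moment about support B = 487.3 N·m counterclockwise.
Reaction R at support A is upward at 0 m, arm 2.12 m → moment R × 2.12 clockwise.
Balancing moments: R × 2.12 = 487.3, giving R = 230 N.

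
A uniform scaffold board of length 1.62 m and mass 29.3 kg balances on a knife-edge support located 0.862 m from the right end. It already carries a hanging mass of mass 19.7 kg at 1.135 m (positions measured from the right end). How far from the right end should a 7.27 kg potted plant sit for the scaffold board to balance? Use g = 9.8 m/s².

x ≈ 0.332 m from the right end

Sum moments about the knife-edge support (at 0.862 m from the right end) (the support reaction has zero arm there).
Beam weight: 29.3 × 9.8 = 287.1 N down at 0.81 m → arm 0.052 m, τ = 287.1 × 0.052 = 14.93 N·m clockwise.
Hanging mass: 19.7 × 9.8 = 193.1 N down at 1.135 m → arm 0.273 m, τ = 193.1 × 0.273 = 52.72 N·m counterclockwise.
Net moment of existing loads = 37.79 N·m counterclockwise.
The potted plant weighs 7.27 × 9.8 = 71.25 N and must supply an equal clockwise moment, so its lever arm about the knife-edge support is 37.79 / 71.25 = 0.53 m.
That puts it at 0.862 − 0.53 = 0.332 m from the right end.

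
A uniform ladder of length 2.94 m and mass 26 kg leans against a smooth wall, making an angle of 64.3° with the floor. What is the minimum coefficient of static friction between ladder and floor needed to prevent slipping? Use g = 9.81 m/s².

μ_min ≈ 0.241

Take moments about the foot of the ladder.
Ladder weight 26×9.81 = 255.1 N acts at 1.47 m along the ladder; its horizontal arm is 1.47·cos64.3° = 0.6375 m → τ = 162.6 N·m clockwise.
Wall normal N acts horizontally at the top; its moment arm is the height L sinθ = 2.94·sin64.3° = 2.649 m, counterclockwise.
Στ = 0 ⇒ N × 2.649 = 162.6 ⇒ N = 61.38 N.
ΣFx = 0 ⇒ f = N_wall = 61.38 N. ΣFy = 0 ⇒ N_floor = 255.1 N.
μ_min = f / N_floor = 61.38 / 255.1 = 0.241.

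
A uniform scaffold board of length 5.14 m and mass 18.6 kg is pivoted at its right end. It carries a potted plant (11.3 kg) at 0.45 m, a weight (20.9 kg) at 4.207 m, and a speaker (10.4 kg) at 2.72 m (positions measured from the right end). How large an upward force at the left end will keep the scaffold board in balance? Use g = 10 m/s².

F ≈ 329 N

Take moments about the right end.
Beam weight: 18.6 × 10 = 186 N down at 2.57 m → arm 2.57 m, τ = 186 × 2.57 = 478 N·m counterclockwise.
Potted plant: 11.3 × 10 = 113 N down at 0.45 m → arm 0.45 m, τ = 113 × 0.45 = 50.85 N·m counterclockwise.
Weight: 20.9 × 10 = 209 N down at 4.207 m → arm 4.207 m, τ = 209 × 4.207 = 879.3 N·m counterclockwise.
Speaker: 10.4 × 10 = 104 N down at 2.72 m → arm 2.72 m, τ = 104 × 2.72 = 282.9 N·m counterclockwise.
Net moment of the loads = 1691 N·m counterclockwise.
The upward force F acts at the left end, arm 5.14 m, giving F × 5.14 clockwise.
Setting net torque to zero: F × 5.14 = 1691 → F = 1691 / 5.14 = 329 N.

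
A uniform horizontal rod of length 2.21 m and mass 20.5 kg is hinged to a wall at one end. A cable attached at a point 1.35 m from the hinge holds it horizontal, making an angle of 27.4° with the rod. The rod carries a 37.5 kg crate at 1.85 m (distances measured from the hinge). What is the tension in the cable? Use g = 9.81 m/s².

About the hinge:
Beam weight: 20.5 × 9.81 = 201.1 N down at 1.105 m → arm 1.105 m, τ = 201.1 × 1.105 = 222.2 N·m clockwise.
Crate: 37.5 × 9.81 = 367.9 N down at 1.85 m → arm 1.85 m, τ = 367.9 × 1.85 = 680.6 N·m clockwise.
Total clockwise load moment = 902.8 N·m.
The cable tension T acts at 1.35 m; only its component perpendicular to the rod, T sinθ, produces torque. sin 27.4° = 0.4602.
For rotational equilibrium, T × 1.35 × 0.4602 = 902.8, so T = 902.8 / 0.6213 = 1450 N.

T ≈ 1450 N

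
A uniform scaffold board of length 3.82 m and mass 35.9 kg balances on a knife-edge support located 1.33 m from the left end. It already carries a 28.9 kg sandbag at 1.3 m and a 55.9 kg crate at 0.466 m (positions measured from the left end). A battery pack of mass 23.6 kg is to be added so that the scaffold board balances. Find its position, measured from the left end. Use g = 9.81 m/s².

x ≈ 2.53 m from the left end

About the knife-edge support (at 1.33 m from the left end):
Beam weight: 35.9 × 9.81 = 352.2 N down at 1.91 m → arm 0.58 m, τ = 352.2 × 0.58 = 204.3 N·m clockwise.
Sandbag: 28.9 × 9.81 = 283.5 N down at 1.3 m → arm 0.03 m, τ = 283.5 × 0.03 = 8.505 N·m counterclockwise.
Crate: 55.9 × 9.81 = 548.4 N down at 0.466 m → arm 0.864 m, τ = 548.4 × 0.864 = 473.8 N·m counterclockwise.
Net moment of existing loads = 278 N·m counterclockwise.
The battery pack weighs 23.6 × 9.81 = 231.5 N and must supply an equal clockwise moment, so its lever arm about the knife-edge support is 278 / 231.5 = 1.2 m.
That puts it at 1.33 + 1.2 = 2.53 m from the left end.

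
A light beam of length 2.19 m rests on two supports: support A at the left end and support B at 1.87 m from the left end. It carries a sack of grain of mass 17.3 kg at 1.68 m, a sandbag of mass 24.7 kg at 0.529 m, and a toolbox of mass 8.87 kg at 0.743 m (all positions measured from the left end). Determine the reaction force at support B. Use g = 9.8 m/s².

Sum moments about support A (its reaction then has zero moment arm).
Sack of grain: 17.3 × 9.8 = 169.5 N down at 1.68 m → arm 1.68 m, τ = 169.5 × 1.68 = 284.8 N·m clockwise.
Sandbag: 24.7 × 9.8 = 242.1 N down at 0.529 m → arm 0.529 m, τ = 242.1 × 0.529 = 128.1 N·m clockwise.
Toolbox: 8.87 × 9.8 = 86.93 N down at 0.743 m → arm 0.743 m, τ = 86.93 × 0.743 = 64.59 N·m clockwise.
Net load moment about support A = 477.5 N·m clockwise.
Reaction R at support B is upward at 1.87 m, arm 1.87 m → moment R × 1.87 counterclockwise.
Στ = 0 ⇒ R × 1.87 = 477.5 ⇒ R = 255 N.

R_B ≈ 255 N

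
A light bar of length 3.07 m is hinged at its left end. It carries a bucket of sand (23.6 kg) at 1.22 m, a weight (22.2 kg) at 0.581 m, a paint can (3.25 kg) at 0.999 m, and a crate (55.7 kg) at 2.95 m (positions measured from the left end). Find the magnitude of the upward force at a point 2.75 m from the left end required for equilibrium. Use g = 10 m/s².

F ≈ 761 N

About the left end:
Bucket of sand: 23.6 × 10 = 236 N down at 1.22 m → arm 1.22 m, τ = 236 × 1.22 = 287.9 N·m clockwise.
Weight: 22.2 × 10 = 222 N down at 0.581 m → arm 0.581 m, τ = 222 × 0.581 = 129 N·m clockwise.
Paint can: 3.25 × 10 = 32.5 N down at 0.999 m → arm 0.999 m, τ = 32.5 × 0.999 = 32.47 N·m clockwise.
Crate: 55.7 × 10 = 557 N down at 2.95 m → arm 2.95 m, τ = 557 × 2.95 = 1643 N·m clockwise.
Net moment of the loads = 2092 N·m clockwise.
The upward force F acts at a point 2.75 m from the left end, arm 2.75 m, giving F × 2.75 counterclockwise.
Balancing moments: F × 2.75 = 2092, giving F = 2092 / 2.75 = 761 N.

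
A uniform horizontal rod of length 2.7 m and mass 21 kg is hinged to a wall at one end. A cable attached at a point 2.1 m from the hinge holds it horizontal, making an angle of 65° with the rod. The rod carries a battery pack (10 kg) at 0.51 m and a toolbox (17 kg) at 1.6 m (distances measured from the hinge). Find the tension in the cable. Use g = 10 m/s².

T ≈ 319 N

About the hinge:
Beam weight: 21 × 10 = 210 N down at 1.35 m → arm 1.35 m, τ = 210 × 1.35 = 283.5 N·m clockwise.
Battery pack: 10 × 10 = 100 N down at 0.51 m → arm 0.51 m, τ = 100 × 0.51 = 51 N·m clockwise.
Toolbox: 17 × 10 = 170 N down at 1.6 m → arm 1.6 m, τ = 170 × 1.6 = 272 N·m clockwise.
Total clockwise load moment = 606.5 N·m.
The cable tension T acts at 2.1 m; only its component perpendicular to the rod, T sinθ, produces torque. sin 65° = 0.9063.
Στ = 0 ⇒ T × 2.1 × 0.9063 = 606.5 ⇒ T = 606.5 / 1.903 = 319 N.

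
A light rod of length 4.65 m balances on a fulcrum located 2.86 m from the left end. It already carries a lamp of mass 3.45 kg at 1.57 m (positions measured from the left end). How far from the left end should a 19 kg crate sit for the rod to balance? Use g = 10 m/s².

x ≈ 3.09 m from the left end

Choose the fulcrum (at 2.86 m from the left end) as the axis so the support reaction has zero arm there.
Lamp: 3.45 × 10 = 34.5 N down at 1.57 m → arm 1.29 m, τ = 34.5 × 1.29 = 44.51 N·m counterclockwise.
Net moment of existing loads = 44.51 N·m counterclockwise.
The crate weighs 19 × 10 = 190 N and must supply an equal clockwise moment, so its lever arm about the fulcrum is 44.51 / 190 = 0.234 m.
That puts it at 2.86 + 0.234 = 3.09 m from the left end.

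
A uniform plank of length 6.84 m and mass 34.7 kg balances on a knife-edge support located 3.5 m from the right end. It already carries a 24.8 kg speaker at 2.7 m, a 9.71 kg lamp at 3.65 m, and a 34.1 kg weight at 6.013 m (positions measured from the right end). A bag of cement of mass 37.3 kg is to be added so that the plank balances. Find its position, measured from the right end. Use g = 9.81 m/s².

Taking torques about the knife-edge support (at 3.5 m from the right end):
Beam weight: 34.7 × 9.81 = 340.4 N down at 3.42 m → arm 0.08 m, τ = 340.4 × 0.08 = 27.23 N·m clockwise.
Speaker: 24.8 × 9.81 = 243.3 N down at 2.7 m → arm 0.8 m, τ = 243.3 × 0.8 = 194.6 N·m clockwise.
Lamp: 9.71 × 9.81 = 95.26 N down at 3.65 m → arm 0.15 m, τ = 95.26 × 0.15 = 14.29 N·m counterclockwise.
Weight: 34.1 × 9.81 = 334.5 N down at 6.013 m → arm 2.513 m, τ = 334.5 × 2.513 = 840.6 N·m counterclockwise.
Net moment of existing loads = 633.1 N·m counterclockwise.
The bag of cement weighs 37.3 × 9.81 = 365.9 N and must supply an equal clockwise moment, so its lever arm about the knife-edge support is 633.1 / 365.9 = 1.73 m.
That puts it at 3.5 − 1.73 = 1.77 m from the right end.

x ≈ 1.77 m from the right end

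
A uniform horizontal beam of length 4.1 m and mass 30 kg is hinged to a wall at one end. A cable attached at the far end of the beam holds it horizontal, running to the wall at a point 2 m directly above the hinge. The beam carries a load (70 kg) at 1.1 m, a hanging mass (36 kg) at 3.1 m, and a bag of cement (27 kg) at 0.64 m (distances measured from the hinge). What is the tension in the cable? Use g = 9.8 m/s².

T ≈ 1460 N

About the hinge:
Beam weight: 30 × 9.8 = 294 N down at 2.05 m → arm 2.05 m, τ = 294 × 2.05 = 602.7 N·m clockwise.
Load: 70 × 9.8 = 686 N down at 1.1 m → arm 1.1 m, τ = 686 × 1.1 = 754.6 N·m clockwise.
Hanging mass: 36 × 9.8 = 352.8 N down at 3.1 m → arm 3.1 m, τ = 352.8 × 3.1 = 1094 N·m clockwise.
Bag of cement: 27 × 9.8 = 264.6 N down at 0.64 m → arm 0.64 m, τ = 264.6 × 0.64 = 169.3 N·m clockwise.
Total clockwise load moment = 2621 N·m.
The cable tension T acts at 4.1 m; only its component perpendicular to the beam, T sinθ, produces torque. sinθ = h/√(h²+d²) = 2/√(2²+4.1²) = 0.4384.
Setting net torque to zero: T × 4.1 × 0.4384 = 2621 → T = 2621 / 1.797 = 1460 N.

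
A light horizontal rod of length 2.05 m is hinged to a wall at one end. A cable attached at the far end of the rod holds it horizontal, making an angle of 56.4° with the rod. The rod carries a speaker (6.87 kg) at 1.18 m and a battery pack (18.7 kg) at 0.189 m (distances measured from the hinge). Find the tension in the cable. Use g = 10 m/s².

About the hinge:
Speaker: 6.87 × 10 = 68.7 N down at 1.18 m → arm 1.18 m, τ = 68.7 × 1.18 = 81.07 N·m clockwise.
Battery pack: 18.7 × 10 = 187 N down at 0.189 m → arm 0.189 m, τ = 187 × 0.189 = 35.34 N·m clockwise.
Total clockwise load moment = 116.4 N·m.
The cable tension T acts at 2.05 m; only its component perpendicular to the rod, T sinθ, produces torque. sin 56.4° = 0.8329.
For rotational equilibrium, T × 2.05 × 0.8329 = 116.4, so T = 116.4 / 1.707 = 68.2 N.

T ≈ 68.2 N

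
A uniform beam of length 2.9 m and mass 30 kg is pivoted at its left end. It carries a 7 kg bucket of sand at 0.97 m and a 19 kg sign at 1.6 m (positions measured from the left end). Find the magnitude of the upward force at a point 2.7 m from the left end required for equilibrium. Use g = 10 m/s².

F ≈ 299 N

Choose the left end as the axis so the unknown pivot reaction has zero arm there.
Beam weight: 30 × 10 = 300 N down at 1.45 m → arm 1.45 m, τ = 300 × 1.45 = 435 N·m clockwise.
Bucket of sand: 7 × 10 = 70 N down at 0.97 m → arm 0.97 m, τ = 70 × 0.97 = 67.9 N·m clockwise.
Sign: 19 × 10 = 190 N down at 1.6 m → arm 1.6 m, τ = 190 × 1.6 = 304 N·m clockwise.
Net moment of the loads = 806.9 N·m clockwise.
The upward force F acts at a point 2.7 m from the left end, arm 2.7 m, giving F × 2.7 counterclockwise.
Setting net torque to zero: F × 2.7 = 806.9 → F = 806.9 / 2.7 = 299 N.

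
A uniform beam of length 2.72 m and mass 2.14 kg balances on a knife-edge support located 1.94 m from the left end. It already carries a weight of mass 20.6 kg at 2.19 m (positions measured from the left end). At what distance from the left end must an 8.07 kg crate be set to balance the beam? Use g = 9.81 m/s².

x ≈ 1.46 m from the left end

Sum moments about the knife-edge support (at 1.94 m from the left end) (the support reaction has zero arm there).
Beam weight: 2.14 × 9.81 = 20.99 N down at 1.36 m → arm 0.58 m, τ = 20.99 × 0.58 = 12.17 N·m counterclockwise.
Weight: 20.6 × 9.81 = 202.1 N down at 2.19 m → arm 0.25 m, τ = 202.1 × 0.25 = 50.52 N·m clockwise.
Net moment of existing loads = 38.35 N·m clockwise.
The crate weighs 8.07 × 9.81 = 79.17 N and must supply an equal counterclockwise moment, so its lever arm about the knife-edge support is 38.35 / 79.17 = 0.484 m.
That puts it at 1.94 − 0.484 = 1.46 m from the left end.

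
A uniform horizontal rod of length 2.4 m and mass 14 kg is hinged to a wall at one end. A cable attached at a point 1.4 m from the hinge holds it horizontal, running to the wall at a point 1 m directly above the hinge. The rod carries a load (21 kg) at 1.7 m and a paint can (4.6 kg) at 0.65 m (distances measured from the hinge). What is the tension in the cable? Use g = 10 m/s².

About the hinge:
Beam weight: 14 × 10 = 140 N down at 1.2 m → arm 1.2 m, τ = 140 × 1.2 = 168 N·m clockwise.
Load: 21 × 10 = 210 N down at 1.7 m → arm 1.7 m, τ = 210 × 1.7 = 357 N·m clockwise.
Paint can: 4.6 × 10 = 46 N down at 0.65 m → arm 0.65 m, τ = 46 × 0.65 = 29.9 N·m clockwise.
Total clockwise load moment = 554.9 N·m.
The cable tension T acts at 1.4 m; only its component perpendicular to the rod, T sinθ, produces torque. sinθ = h/√(h²+d²) = 1/√(1²+1.4²) = 0.5812.
Balancing moments: T × 1.4 × 0.5812 = 554.9, giving T = 554.9 / 0.8137 = 682 N.

T ≈ 682 N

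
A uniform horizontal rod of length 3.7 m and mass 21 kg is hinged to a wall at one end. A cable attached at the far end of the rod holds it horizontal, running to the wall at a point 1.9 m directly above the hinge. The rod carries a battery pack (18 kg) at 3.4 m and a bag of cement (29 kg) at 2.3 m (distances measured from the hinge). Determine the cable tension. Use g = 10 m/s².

Sum moments about the hinge (the unknown hinge reaction has zero arm there).
Beam weight: 21 × 10 = 210 N down at 1.85 m → arm 1.85 m, τ = 210 × 1.85 = 388.5 N·m clockwise.
Battery pack: 18 × 10 = 180 N down at 3.4 m → arm 3.4 m, τ = 180 × 3.4 = 612 N·m clockwise.
Bag of cement: 29 × 10 = 290 N down at 2.3 m → arm 2.3 m, τ = 290 × 2.3 = 667 N·m clockwise.
Total clockwise load moment = 1668 N·m.
The cable tension T acts at 3.7 m; only its component perpendicular to the rod, T sinθ, produces torque. sinθ = h/√(h²+d²) = 1.9/√(1.9²+3.7²) = 0.4568.
Setting net torque to zero: T × 3.7 × 0.4568 = 1668 → T = 1668 / 1.69 = 987 N.

T ≈ 987 N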